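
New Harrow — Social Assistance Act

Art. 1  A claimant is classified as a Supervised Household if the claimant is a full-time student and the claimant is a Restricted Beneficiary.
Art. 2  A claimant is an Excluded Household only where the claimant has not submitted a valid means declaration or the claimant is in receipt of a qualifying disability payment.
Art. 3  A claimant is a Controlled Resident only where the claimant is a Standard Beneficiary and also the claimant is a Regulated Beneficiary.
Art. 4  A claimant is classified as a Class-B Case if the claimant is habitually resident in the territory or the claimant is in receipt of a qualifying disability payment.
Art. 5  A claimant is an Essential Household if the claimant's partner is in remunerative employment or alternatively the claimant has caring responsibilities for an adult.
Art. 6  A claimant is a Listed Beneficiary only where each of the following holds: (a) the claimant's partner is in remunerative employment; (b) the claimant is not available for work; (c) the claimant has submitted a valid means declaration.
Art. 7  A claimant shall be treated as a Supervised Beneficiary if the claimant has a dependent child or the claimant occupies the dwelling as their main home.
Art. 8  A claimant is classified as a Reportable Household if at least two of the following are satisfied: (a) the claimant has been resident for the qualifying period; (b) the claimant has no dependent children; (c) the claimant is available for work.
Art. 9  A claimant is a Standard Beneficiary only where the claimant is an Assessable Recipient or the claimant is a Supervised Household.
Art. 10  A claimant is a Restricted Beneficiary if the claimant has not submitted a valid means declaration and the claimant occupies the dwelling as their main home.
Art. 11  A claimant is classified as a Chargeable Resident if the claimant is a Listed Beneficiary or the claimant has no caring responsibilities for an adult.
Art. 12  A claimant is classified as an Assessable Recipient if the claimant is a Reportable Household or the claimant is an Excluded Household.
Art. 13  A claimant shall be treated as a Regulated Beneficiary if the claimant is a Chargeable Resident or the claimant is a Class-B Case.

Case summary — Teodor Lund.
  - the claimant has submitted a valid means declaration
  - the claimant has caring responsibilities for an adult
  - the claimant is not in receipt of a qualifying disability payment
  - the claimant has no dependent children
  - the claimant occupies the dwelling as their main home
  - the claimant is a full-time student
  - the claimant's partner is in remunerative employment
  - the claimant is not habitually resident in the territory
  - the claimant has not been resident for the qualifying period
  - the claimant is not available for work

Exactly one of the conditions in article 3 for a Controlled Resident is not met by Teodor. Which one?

Standard Beneficiary

Under article 8: the claimant has been resident for the qualifying period? no; the claimant has no dependent children? yes; the claimant is available for work? no — 1 of 3 hold (need ≥2) → not satisfied.
Under article 2: the claimant has not submitted a valid means declaration? no; or the claimant is in receipt of a qualifying disability payment? no. So the claimant is not an Excluded Household.
Under article 12: Reportable Household (article 8)? no; or Excluded Household (article 2)? no. So the claimant is not an Assessable Recipient.
Under article 10: the claimant has not submitted a valid means declaration? no; and the claimant occupies the dwelling as their main home? yes. So the claimant is not a Restricted Beneficiary.
Under article 1: the claimant is a full-time student? yes; and Restricted Beneficiary (article 10)? no. So the claimant is not a Supervised Household.
Under article 9: Assessable Recipient (article 12)? no; or Supervised Household (article 1)? no. So the claimant is not a Standard Beneficiary.
Under article 6: the claimant's partner is in remunerative employment? yes; and the claimant is not available for work? yes; and the claimant has submitted a valid means declaration? yes. So the claimant is a Listed Beneficiary.
Under article 11: Listed Beneficiary (article 6)? yes; or the claimant has no caring responsibilities for an adult? no. So the claimant is a Chargeable Resident.
Under article 4: the claimant is habitually resident in the territory? no; or the claimant is in receipt of a qualifying disability payment? no. So the claimant is not a Class-B Case.
Under article 13: Chargeable Resident (article 11)? yes; or Class-B Case (article 4)? no. So the claimant is a Regulated Beneficiary.
Under article 3: Standard Beneficiary (article 9)? no; and Regulated Beneficiary (article 13)? yes. So the claimant is not a Controlled Resident.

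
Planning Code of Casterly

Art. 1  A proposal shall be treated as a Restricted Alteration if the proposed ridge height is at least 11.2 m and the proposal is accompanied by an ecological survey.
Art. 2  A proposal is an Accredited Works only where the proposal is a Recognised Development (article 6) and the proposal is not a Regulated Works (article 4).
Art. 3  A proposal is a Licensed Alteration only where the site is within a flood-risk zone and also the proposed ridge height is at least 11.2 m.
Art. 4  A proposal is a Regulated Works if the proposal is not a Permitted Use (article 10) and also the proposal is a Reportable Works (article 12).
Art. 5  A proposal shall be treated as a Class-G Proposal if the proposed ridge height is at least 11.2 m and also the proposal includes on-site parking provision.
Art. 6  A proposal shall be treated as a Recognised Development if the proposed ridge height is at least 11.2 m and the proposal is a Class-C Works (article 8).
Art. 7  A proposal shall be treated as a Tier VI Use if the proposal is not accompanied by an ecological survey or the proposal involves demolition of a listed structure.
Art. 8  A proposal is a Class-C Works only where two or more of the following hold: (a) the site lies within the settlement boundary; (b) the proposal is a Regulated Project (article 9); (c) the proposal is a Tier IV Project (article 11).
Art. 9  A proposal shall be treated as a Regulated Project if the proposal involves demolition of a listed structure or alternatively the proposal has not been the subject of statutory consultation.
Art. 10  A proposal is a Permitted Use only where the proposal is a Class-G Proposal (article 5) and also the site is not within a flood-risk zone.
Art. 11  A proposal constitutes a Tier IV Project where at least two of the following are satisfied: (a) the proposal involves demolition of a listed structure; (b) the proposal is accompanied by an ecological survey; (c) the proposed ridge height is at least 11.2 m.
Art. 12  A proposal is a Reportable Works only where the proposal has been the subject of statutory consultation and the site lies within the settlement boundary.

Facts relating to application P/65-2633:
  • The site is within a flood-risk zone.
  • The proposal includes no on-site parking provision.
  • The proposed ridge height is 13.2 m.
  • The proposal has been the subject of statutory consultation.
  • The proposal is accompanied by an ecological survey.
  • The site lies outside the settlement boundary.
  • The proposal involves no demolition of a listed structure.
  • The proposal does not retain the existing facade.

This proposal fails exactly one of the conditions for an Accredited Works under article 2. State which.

Under article 9: the proposal involves demolition of a listed structure? no; or the proposal has not been the subject of statutory consultation? no. So the proposal is not a Regulated Project.
Under article 11: the proposal involves demolition of a listed structure? no; the proposal is accompanied by an ecological survey? yes; proposed ridge height: 13.2 m ≥ 11.2 m? yes — 2 of 3 hold (need ≥2) → satisfied.
Under article 8: the site lies within the settlement boundary? no; Regulated Project (article 9)? no; Tier IV Project (article 11)? yes — 1 of 3 hold (need ≥2) → not satisfied.
Under article 6: proposed ridge height: 13.2 m ≥ 11.2 m? yes; and Class-C Works (article 8)? no. So the proposal is not a Recognised Development.
Under article 5: proposed ridge height: 13.2 m ≥ 11.2 m? yes; and the proposal includes on-site parking provision? no. So the proposal is not a Class-G Proposal.
Under article 10: Class-G Proposal (article 5)? no; and the site is not within a flood-risk zone? no. So the proposal is not a Permitted Use.
Under article 12: the proposal has been the subject of statutory consultation? yes; and the site lies within the settlement boundary? no. So the proposal is not a Reportable Works.
Under article 4: not a Permitted Use (article 10)? yes; and Reportable Works (article 12)? no. So the proposal is not a Regulated Works.
Under article 2: Recognised Development (article 6)? no; and not a Regulated Works (article 4)? yes. So the proposal is not an Accredited Works.

Recognised Development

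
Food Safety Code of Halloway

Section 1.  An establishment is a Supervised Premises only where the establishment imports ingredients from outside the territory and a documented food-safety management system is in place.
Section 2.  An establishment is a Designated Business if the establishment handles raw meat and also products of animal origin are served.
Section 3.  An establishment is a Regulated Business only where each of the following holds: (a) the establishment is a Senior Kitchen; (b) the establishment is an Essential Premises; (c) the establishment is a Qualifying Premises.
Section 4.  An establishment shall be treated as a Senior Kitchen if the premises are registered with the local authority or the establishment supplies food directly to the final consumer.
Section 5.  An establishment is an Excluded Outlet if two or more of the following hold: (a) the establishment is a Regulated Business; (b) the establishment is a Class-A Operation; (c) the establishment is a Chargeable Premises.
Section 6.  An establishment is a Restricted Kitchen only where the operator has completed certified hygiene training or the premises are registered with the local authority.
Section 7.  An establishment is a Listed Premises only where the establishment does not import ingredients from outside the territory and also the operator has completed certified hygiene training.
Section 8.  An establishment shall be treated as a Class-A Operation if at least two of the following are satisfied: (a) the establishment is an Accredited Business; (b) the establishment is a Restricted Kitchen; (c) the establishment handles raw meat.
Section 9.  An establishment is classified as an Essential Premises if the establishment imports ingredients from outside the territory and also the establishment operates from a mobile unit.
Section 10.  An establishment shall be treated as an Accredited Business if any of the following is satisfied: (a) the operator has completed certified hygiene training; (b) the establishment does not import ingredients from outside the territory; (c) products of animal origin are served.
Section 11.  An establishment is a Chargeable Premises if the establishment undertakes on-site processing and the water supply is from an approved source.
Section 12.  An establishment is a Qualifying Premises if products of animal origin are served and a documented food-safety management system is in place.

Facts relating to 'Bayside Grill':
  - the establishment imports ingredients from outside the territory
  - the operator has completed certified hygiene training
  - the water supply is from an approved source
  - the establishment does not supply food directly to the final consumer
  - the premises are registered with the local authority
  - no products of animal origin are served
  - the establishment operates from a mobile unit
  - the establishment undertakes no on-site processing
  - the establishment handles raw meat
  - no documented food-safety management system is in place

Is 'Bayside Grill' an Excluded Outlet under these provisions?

Under section 4: the premises are registered with the local authority? yes; or the establishment supplies food directly to the final consumer? no. So the establishment is a Senior Kitchen.
Under section 9: the establishment imports ingredients from outside the territory? yes; and the establishment operates from a mobile unit? yes. So the establishment is an Essential Premises.
Under section 12: products of animal origin are served? no; and a documented food-safety management system is in place? no. So the establishment is not a Qualifying Premises.
Under section 3: Senior Kitchen (section 4)? yes; and Essential Premises (section 9)? yes; and Qualifying Premises (section 12)? no. So the establishment is not a Regulated Business.
Under section 10: the operator has completed certified hygiene training? yes; or the establishment does not import ingredients from outside the territory? no; or products of animal origin are served? no. So the establishment is an Accredited Business.
Under section 6: the operator has completed certified hygiene training? yes; or the premises are registered with the local authority? yes. So the establishment is a Restricted Kitchen.
Under section 8: Accredited Business (section 10)? yes; Restricted Kitchen (section 6)? yes; the establishment handles raw meat? yes — 3 of 3 hold (need ≥2) → satisfied.
Under section 11: the establishment undertakes on-site processing? no; and the water supply is from an approved source? yes. So the establishment is not a Chargeable Premises.
Under section 5: Regulated Business (section 3)? no; Class-A Operation (section 8)? yes; Chargeable Premises (section 11)? no — 1 of 3 hold (need ≥2) → not satisfied.

No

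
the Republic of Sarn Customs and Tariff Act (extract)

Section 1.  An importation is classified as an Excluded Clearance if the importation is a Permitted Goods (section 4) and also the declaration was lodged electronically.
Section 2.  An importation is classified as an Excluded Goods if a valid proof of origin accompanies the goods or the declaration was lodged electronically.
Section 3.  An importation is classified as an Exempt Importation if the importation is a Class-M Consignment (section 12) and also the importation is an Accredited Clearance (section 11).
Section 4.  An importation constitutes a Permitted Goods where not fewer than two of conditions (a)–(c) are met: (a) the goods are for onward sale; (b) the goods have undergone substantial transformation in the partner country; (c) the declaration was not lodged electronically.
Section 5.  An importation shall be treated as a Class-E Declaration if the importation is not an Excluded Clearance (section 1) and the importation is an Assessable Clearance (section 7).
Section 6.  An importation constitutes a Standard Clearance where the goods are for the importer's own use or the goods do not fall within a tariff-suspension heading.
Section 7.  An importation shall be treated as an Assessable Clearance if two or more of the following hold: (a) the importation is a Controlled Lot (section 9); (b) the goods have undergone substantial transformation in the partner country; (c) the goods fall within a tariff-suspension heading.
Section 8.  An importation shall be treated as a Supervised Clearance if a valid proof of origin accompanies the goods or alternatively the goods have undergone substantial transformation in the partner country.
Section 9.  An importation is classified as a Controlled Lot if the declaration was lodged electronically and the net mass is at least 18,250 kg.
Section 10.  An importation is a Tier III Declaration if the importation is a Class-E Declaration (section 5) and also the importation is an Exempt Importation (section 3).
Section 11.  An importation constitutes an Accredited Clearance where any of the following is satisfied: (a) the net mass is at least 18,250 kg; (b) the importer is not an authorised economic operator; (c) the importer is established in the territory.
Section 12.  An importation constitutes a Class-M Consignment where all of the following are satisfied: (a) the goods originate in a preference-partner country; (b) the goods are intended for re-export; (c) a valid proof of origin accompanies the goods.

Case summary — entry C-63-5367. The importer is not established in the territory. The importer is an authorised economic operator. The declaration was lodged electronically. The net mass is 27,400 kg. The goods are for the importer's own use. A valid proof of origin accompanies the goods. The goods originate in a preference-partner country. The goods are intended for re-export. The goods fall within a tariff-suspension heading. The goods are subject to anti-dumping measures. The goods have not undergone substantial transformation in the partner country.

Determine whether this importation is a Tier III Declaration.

section 4 — Permitted Goods: the goods are for onward sale? no; the goods have undergone substantial transformation in the partner country? no; the declaration was not lodged electronically? no — 0 of 3 hold (need ≥2) → not satisfied.
section 1 — Excluded Clearance: [Permitted Goods (section 4)? no] AND [the declaration was lodged electronically? yes] → not satisfied.
section 9 — Controlled Lot: [the declaration was lodged electronically? yes] AND [net mass: 27,400 kg ≥ 18,250 kg? yes] → satisfied.
section 7 — Assessable Clearance: Controlled Lot (section 9)? yes; the goods have undergone substantial transformation in the partner country? no; the goods fall within a tariff-suspension heading? yes — 2 of 3 hold (need ≥2) → satisfied.
section 5 — Class-E Declaration: [not an Excluded Clearance (section 1)? yes] AND [Assessable Clearance (section 7)? yes] → satisfied.
section 12 — Class-M Consignment: [the goods originate in a preference-partner country? yes] AND [the goods are intended for re-export? yes] AND [a valid proof of origin accompanies the goods? yes] → satisfied.
section 11 — Accredited Clearance: [net mass: 27,400 kg ≥ 18,250 kg? yes] OR [the importer is not an authorised economic operator? no] OR [the importer is established in the territory? no] → satisfied.
section 3 — Exempt Importation: [Class-M Consignment (section 12)? yes] AND [Accredited Clearance (section 11)? yes] → satisfied.
section 10 — Tier III Declaration: [Class-E Declaration (section 5)? yes] AND [Exempt Importation (section 3)? yes] → satisfied.

Yes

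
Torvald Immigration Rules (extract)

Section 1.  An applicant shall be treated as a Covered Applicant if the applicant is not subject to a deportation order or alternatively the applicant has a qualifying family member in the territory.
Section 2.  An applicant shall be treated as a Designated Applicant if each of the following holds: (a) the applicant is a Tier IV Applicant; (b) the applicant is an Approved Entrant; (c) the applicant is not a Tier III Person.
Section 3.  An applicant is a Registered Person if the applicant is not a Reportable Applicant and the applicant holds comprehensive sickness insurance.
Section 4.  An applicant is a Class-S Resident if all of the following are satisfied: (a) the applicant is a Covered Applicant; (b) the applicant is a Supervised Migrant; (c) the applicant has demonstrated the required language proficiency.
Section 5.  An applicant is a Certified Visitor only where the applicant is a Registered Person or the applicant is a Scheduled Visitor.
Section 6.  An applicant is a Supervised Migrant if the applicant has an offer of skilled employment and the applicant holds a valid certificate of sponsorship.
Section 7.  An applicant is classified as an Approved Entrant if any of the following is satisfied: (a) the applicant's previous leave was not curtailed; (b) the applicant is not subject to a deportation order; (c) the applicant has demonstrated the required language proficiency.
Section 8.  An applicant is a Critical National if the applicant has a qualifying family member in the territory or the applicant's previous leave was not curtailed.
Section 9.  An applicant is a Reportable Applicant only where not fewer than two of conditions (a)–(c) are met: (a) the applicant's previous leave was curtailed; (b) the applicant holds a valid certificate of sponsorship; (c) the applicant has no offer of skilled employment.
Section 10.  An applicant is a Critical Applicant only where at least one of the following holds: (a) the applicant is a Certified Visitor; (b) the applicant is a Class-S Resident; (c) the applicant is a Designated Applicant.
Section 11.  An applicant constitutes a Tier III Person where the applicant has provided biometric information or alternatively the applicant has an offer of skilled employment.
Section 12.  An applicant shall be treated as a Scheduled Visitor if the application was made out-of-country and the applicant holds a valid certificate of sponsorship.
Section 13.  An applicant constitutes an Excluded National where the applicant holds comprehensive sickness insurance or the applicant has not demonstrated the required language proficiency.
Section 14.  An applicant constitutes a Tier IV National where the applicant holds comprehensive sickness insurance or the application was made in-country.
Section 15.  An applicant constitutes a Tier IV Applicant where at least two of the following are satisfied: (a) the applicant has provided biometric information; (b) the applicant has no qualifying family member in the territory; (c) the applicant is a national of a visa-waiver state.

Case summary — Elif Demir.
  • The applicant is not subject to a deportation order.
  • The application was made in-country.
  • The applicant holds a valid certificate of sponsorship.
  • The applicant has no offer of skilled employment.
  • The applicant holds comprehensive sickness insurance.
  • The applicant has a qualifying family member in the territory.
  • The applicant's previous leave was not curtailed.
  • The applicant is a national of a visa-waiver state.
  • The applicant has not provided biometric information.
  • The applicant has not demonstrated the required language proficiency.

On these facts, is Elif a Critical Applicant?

No

section 9 — Reportable Applicant: the applicant's previous leave was curtailed? no; the applicant holds a valid certificate of sponsorship? yes; the applicant has no offer of skilled employment? yes — 2 of 3 hold (need ≥2) → satisfied.
section 3 — Registered Person: [not a Reportable Applicant (section 9)? no] AND [the applicant holds comprehensive sickness insurance? yes] → not satisfied.
section 12 — Scheduled Visitor: [the application was made out-of-country? no] AND [the applicant holds a valid certificate of sponsorship? yes] → not satisfied.
section 5 — Certified Visitor: [Registered Person (section 3)? no] OR [Scheduled Visitor (section 12)? no] → not satisfied.
section 1 — Covered Applicant: [the applicant is not subject to a deportation order? yes] OR [the applicant has a qualifying family member in the territory? yes] → satisfied.
section 6 — Supervised Migrant: [the applicant has an offer of skilled employment? no] AND [the applicant holds a valid certificate of sponsorship? yes] → not satisfied.
section 4 — Class-S Resident: [Covered Applicant (section 1)? yes] AND [Supervised Migrant (section 6)? no] AND [the applicant has demonstrated the required language proficiency? no] → not satisfied.
section 15 — Tier IV Applicant: the applicant has provided biometric information? no; the applicant has no qualifying family member in the territory? no; the applicant is a national of a visa-waiver state? yes — 1 of 3 hold (need ≥2) → not satisfied.
section 7 — Approved Entrant: [the applicant's previous leave was not curtailed? yes] OR [the applicant is not subject to a deportation order? yes] OR [the applicant has demonstrated the required language proficiency? no] → satisfied.
section 11 — Tier III Person: [the applicant has provided biometric information? no] OR [the applicant has an offer of skilled employment? no] → not satisfied.
section 2 — Designated Applicant: [Tier IV Applicant (section 15)? no] AND [Approved Entrant (section 7)? yes] AND [not a Tier III Person (section 11)? yes] → not satisfied.
section 10 — Critical Applicant: [Certified Visitor (section 5)? no] OR [Class-S Resident (section 4)? no] OR [Designated Applicant (section 2)? no] → not satisfied.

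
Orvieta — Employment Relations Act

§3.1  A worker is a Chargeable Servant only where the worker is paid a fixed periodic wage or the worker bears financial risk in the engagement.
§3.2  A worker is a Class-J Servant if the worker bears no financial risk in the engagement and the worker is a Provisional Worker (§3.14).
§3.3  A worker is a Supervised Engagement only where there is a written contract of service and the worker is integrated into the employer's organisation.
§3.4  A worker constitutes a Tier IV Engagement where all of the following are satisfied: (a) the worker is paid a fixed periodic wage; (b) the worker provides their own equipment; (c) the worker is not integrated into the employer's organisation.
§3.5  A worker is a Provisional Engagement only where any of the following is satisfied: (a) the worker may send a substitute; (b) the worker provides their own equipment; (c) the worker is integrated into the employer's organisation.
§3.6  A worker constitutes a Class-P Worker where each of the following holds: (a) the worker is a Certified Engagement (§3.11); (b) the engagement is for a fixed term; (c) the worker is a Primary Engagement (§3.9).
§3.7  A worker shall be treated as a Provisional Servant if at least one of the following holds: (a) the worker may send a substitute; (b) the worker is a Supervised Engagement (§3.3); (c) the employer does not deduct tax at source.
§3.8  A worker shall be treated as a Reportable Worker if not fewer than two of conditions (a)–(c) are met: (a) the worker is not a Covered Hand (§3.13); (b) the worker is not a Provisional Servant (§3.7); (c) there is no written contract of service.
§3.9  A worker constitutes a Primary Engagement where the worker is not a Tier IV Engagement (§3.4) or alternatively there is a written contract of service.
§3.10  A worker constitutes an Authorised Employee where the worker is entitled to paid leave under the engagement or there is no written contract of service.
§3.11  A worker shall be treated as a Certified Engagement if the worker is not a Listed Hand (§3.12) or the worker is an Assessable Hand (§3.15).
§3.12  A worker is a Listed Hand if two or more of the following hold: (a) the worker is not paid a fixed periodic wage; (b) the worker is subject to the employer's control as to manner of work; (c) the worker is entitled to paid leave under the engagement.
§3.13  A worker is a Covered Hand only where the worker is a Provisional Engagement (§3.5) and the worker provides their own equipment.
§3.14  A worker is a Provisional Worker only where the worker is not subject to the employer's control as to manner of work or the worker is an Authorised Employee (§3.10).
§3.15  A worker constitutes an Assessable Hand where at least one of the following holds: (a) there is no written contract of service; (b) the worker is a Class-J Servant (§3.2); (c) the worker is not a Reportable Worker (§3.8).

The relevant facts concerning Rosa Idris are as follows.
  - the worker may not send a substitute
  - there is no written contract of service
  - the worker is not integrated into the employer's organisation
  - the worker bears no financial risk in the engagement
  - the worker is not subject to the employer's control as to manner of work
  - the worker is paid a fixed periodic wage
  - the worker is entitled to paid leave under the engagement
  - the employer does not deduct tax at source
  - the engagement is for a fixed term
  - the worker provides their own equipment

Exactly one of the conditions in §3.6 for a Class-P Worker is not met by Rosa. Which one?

Primary Engagement

§3.12 — Listed Hand: the worker is not paid a fixed periodic wage? no; the worker is subject to the employer's control as to manner of work? no; the worker is entitled to paid leave under the engagement? yes — 1 of 3 hold (need ≥2) → not satisfied.
§3.10 — Authorised Employee: [the worker is entitled to paid leave under the engagement? yes] OR [there is no written contract of service? yes] → satisfied.
§3.14 — Provisional Worker: [the worker is not subject to the employer's control as to manner of work? yes] OR [Authorised Employee (§3.10)? yes] → satisfied.
§3.2 — Class-J Servant: [the worker bears no financial risk in the engagement? yes] AND [Provisional Worker (§3.14)? yes] → satisfied.
§3.5 — Provisional Engagement: [the worker may send a substitute? no] OR [the worker provides their own equipment? yes] OR [the worker is integrated into the employer's organisation? no] → satisfied.
§3.13 — Covered Hand: [Provisional Engagement (§3.5)? yes] AND [the worker provides their own equipment? yes] → satisfied.
§3.3 — Supervised Engagement: [there is a written contract of service? no] AND [the worker is integrated into the employer's organisation? no] → not satisfied.
§3.7 — Provisional Servant: [the worker may send a substitute? no] OR [Supervised Engagement (§3.3)? no] OR [the employer does not deduct tax at source? yes] → satisfied.
§3.8 — Reportable Worker: not a Covered Hand (§3.13)? no; not a Provisional Servant (§3.7)? no; there is no written contract of service? yes — 1 of 3 hold (need ≥2) → not satisfied.
§3.15 — Assessable Hand: [there is no written contract of service? yes] OR [Class-J Servant (§3.2)? yes] OR [not a Reportable Worker (§3.8)? yes] → satisfied.
§3.11 — Certified Engagement: [not a Listed Hand (§3.12)? yes] OR [Assessable Hand (§3.15)? yes] → satisfied.
§3.4 — Tier IV Engagement: [the worker is paid a fixed periodic wage? yes] AND [the worker provides their own equipment? yes] AND [the worker is not integrated into the employer's organisation? yes] → satisfied.
§3.9 — Primary Engagement: [not a Tier IV Engagement (§3.4)? no] OR [there is a written contract of service? no] → not satisfied.
§3.6 — Class-P Worker: [Certified Engagement (§3.11)? yes] AND [the engagement is for a fixed term? yes] AND [Primary Engagement (§3.9)? no] → not satisfied.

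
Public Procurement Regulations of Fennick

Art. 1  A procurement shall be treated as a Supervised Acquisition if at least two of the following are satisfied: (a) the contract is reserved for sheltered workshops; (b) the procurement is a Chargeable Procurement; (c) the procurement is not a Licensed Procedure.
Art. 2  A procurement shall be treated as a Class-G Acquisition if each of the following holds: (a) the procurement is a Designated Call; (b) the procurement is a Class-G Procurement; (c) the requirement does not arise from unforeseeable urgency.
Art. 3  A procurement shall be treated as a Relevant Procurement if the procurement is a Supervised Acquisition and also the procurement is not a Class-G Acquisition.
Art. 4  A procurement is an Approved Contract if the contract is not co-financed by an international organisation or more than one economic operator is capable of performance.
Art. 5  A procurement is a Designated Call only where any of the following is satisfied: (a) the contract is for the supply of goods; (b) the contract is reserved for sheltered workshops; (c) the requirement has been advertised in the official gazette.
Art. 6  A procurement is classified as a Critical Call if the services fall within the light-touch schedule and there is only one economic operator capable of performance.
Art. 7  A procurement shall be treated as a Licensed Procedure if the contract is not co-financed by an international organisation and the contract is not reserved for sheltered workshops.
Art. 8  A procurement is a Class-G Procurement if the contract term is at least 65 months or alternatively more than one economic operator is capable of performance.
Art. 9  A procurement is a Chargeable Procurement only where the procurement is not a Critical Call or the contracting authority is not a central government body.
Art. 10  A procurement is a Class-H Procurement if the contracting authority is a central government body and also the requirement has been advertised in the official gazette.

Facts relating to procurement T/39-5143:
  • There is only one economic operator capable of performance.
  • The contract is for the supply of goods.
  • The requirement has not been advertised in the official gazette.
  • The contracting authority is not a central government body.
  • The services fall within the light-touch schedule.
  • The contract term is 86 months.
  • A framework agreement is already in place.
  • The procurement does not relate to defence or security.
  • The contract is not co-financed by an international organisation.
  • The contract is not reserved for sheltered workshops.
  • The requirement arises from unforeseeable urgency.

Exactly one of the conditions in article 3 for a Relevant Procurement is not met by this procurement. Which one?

Supervised Acquisition

article 6 — Critical Call: [the services fall within the light-touch schedule? yes] AND [there is only one economic operator capable of performance? yes] → satisfied.
article 9 — Chargeable Procurement: [not a Critical Call (article 6)? no] OR [the contracting authority is not a central government body? yes] → satisfied.
article 7 — Licensed Procedure: [the contract is not co-financed by an international organisation? yes] AND [the contract is not reserved for sheltered workshops? yes] → satisfied.
article 1 — Supervised Acquisition: the contract is reserved for sheltered workshops? no; Chargeable Procurement (article 9)? yes; not a Licensed Procedure (article 7)? no — 1 of 3 hold (need ≥2) → not satisfied.
article 5 — Designated Call: [the contract is for the supply of goods? yes] OR [the contract is reserved for sheltered workshops? no] OR [the requirement has been advertised in the official gazette? no] → satisfied.
article 8 — Class-G Procurement: [contract term: 86 months ≥ 65 months? yes] OR [more than one economic operator is capable of performance? no] → satisfied.
article 2 — Class-G Acquisition: [Designated Call (article 5)? yes] AND [Class-G Procurement (article 8)? yes] AND [the requirement does not arise from unforeseeable urgency? no] → not satisfied.
article 3 — Relevant Procurement: [Supervised Acquisition (article 1)? no] AND [not a Class-G Acquisition (article 2)? yes] → not satisfied.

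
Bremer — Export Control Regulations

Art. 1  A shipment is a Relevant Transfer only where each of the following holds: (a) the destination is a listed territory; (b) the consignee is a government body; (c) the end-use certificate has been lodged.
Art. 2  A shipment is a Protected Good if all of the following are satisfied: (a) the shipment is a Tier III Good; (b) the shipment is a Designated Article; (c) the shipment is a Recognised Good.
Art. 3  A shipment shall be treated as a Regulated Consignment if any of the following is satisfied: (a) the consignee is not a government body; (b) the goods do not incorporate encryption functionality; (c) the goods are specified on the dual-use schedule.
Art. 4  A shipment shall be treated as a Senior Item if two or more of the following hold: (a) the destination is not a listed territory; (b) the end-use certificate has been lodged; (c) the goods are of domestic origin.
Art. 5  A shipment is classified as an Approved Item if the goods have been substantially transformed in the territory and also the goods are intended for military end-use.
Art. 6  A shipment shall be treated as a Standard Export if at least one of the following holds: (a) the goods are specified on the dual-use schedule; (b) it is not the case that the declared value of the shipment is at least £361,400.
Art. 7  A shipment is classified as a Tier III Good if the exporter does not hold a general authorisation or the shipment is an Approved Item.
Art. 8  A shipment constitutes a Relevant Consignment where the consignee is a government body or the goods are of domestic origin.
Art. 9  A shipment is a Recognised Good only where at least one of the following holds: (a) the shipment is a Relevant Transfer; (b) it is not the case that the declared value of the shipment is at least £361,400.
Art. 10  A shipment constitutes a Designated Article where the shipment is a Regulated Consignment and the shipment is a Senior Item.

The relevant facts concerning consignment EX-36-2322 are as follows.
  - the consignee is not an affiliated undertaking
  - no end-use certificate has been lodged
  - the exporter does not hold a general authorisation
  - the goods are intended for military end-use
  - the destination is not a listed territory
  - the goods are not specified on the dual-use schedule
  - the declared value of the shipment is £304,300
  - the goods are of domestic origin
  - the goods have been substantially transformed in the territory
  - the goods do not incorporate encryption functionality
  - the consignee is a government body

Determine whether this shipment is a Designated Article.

Yes

article 3 — Regulated Consignment: [the consignee is not a government body? no] OR [the goods do not incorporate encryption functionality? yes] OR [the goods are specified on the dual-use schedule? no] → satisfied.
article 4 — Senior Item: the destination is not a listed territory? yes; the end-use certificate has been lodged? no; the goods are of domestic origin? yes — 2 of 3 hold (need ≥2) → satisfied.
article 10 — Designated Article: [Regulated Consignment (article 3)? yes] AND [Senior Item (article 4)? yes] → satisfied.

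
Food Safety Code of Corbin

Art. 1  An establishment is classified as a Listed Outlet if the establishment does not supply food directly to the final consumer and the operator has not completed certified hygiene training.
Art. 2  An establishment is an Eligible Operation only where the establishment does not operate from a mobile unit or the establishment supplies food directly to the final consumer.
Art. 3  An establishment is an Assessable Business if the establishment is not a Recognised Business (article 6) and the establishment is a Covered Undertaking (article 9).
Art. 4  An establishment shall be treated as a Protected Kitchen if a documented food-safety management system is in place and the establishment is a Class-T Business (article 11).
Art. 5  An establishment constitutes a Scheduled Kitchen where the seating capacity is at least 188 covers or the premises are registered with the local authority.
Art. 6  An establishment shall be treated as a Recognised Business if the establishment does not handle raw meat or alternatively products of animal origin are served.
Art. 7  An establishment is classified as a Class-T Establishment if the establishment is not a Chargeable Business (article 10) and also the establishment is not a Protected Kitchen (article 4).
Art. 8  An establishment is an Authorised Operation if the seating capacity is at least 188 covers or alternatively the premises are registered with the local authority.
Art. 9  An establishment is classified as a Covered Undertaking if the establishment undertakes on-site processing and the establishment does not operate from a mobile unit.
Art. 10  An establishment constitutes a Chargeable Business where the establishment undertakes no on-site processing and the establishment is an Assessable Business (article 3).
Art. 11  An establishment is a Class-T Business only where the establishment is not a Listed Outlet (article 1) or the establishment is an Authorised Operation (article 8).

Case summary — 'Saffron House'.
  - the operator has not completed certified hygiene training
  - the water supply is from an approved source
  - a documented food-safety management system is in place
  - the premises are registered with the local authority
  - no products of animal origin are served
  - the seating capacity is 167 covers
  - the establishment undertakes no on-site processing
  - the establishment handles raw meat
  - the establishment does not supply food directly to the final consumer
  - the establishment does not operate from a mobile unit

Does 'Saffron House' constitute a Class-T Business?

Yes

article 1 — Listed Outlet: [the establishment does not supply food directly to the final consumer? yes] AND [the operator has not completed certified hygiene training? yes] → satisfied.
article 8 — Authorised Operation: [seating capacity: 167 covers ≥ 188 covers? no] OR [the premises are registered with the local authority? yes] → satisfied.
article 11 — Class-T Business: [not a Listed Outlet (article 1)? no] OR [Authorised Operation (article 8)? yes] → satisfied.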